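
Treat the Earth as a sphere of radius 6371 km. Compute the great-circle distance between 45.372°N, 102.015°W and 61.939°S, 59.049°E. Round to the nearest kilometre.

Δλ = 59.049 − -102.015 = 161.064°.
Δφ = -61.939 − 45.372 = -107.311°.
a = sin²(Δφ/2) + cos φ₁ · cos φ₂ · sin²(Δλ/2) = 0.970301.
c = 2·atan2(√a, √(1−a)) = 2.79520 rad → d = 6371·c ≈ 17808.20 km.

17808 km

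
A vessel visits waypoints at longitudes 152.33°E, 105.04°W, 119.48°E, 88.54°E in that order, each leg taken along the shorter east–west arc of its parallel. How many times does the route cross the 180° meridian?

2

Leg 1: +152.33° → -105.04°, shortest Δλ = 102.63° (east) — crosses 180°.
Leg 2: -105.04° → +119.48°, shortest Δλ = -135.48° (west) — crosses 180°.
Leg 3: +119.48° → +88.54°, shortest Δλ = -30.94° (west) — does not cross 180°.
Total crossings: 2.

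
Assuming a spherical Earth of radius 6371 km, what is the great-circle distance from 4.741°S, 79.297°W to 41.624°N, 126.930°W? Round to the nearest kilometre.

Δλ = -126.930 − -79.297 = -47.633°.
Δφ = 41.624 − -4.741 = 46.365°.
a = sin²(Δφ/2) + cos φ₁ · cos φ₂ · sin²(Δλ/2) = 0.276444.
c = 2·atan2(√a, √(1−a)) = 1.10726 rad → d = 6371·c ≈ 7054.37 km.

7054 km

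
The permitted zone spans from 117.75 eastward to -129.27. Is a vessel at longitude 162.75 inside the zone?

Yes

Band width going east from +117.75° to -129.27°: ((-129.27 − 117.75) mod 360) = 112.98°.
Offset of +162.75° east of the west edge: ((162.75 − 117.75) mod 360) = 45.00°.
45.00° ≤ 112.98° ⇒ inside.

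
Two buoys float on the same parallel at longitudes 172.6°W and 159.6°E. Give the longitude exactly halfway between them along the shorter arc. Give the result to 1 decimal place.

173.5°E

Signed shortest Δλ from -172.6° to +159.6° is -27.8°.
Midpoint longitude = -172.6° + (-27.8°)/2 = -172.6° − 13.9° = -186.5°.
Normalise into (−180°, 180°]: +173.5°.
(The naïve average (-172.6 + +159.6)/2 = -6.5° is on the wrong side of the globe.)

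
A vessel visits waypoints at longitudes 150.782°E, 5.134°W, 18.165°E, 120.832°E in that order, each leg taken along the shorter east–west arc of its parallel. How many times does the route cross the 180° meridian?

0

Leg 1: +150.782° → -5.134°, shortest Δλ = -155.916° (west) — does not cross 180°.
Leg 2: -5.134° → +18.165°, shortest Δλ = 23.299° (east) — does not cross 180°.
Leg 3: +18.165° → +120.832°, shortest Δλ = 102.667° (east) — does not cross 180°.
Total crossings: 0.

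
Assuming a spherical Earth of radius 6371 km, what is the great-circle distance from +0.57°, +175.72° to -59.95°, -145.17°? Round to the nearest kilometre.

Δλ = -145.17 − 175.72 = -320.89°; wrapped into (−180°, 180°]: 39.11°.
Δφ = -59.95 − 0.57 = -60.52°.
a = sin²(Δφ/2) + cos φ₁ · cos φ₂ · sin²(Δλ/2) = 0.310038.
c = 2·atan2(√a, √(1−a)) = 1.18108 rad → d = 6371·c ≈ 7524.67 km.

7525 km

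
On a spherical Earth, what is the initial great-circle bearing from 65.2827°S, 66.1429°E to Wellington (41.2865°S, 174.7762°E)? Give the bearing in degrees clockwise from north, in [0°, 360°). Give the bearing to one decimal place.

124.8°

Δλ = 174.7762 − 66.1429 = 108.6333°.
θ = atan2( sin Δλ · cos φ₂ , cos φ₁ · sin φ₂ − sin φ₁ · cos φ₂ · cos Δλ )
  = atan2(0.71203, -0.49399) = 124.752° → normalised to [0°, 360°): 124.752°.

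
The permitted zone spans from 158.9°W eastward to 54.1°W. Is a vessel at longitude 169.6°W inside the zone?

No

Band width going east from -158.9° to -54.1°: ((-54.1 − -158.9) mod 360) = 104.8°.
Offset of -169.6° east of the west edge: ((-169.6 − -158.9) mod 360) = 349.3°.
349.3° > 104.8° ⇒ outside.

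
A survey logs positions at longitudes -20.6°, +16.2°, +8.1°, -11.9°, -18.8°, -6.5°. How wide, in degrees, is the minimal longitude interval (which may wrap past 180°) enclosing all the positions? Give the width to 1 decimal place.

Sort the longitudes: -20.6°, -18.8°, -11.9°, -6.5°, +8.1°, +16.2°.
Eastward gaps between consecutive values (wrapping around): 1.8°, 6.9°, 5.4°, 14.6°, 8.1°, 323.2°.
Largest gap = 323.2° ⇒ minimal covering band is its complement: 360° − 323.2° = 36.8°.
Band runs from -20.6° eastward to +16.2°.

36.8°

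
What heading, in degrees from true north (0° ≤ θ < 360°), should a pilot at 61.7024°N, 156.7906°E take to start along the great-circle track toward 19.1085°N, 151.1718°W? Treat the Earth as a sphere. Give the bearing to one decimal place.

Δλ = -151.1718 − 156.7906 = -307.9624°; wrapped into (−180°, 180°]: 52.0376°.
θ = atan2( sin Δλ · cos φ₂ , cos φ₁ · sin φ₂ − sin φ₁ · cos φ₂ · cos Δλ )
  = atan2(0.74497, -0.35660) = 115.580° → normalised to [0°, 360°): 115.580°.

115.6°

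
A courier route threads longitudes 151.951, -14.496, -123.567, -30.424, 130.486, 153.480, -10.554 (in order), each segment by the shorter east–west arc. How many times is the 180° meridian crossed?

0

Leg 1: +151.951° → -14.496°, shortest Δλ = -166.447° (west) — does not cross 180°.
Leg 2: -14.496° → -123.567°, shortest Δλ = -109.071° (west) — does not cross 180°.
Leg 3: -123.567° → -30.424°, shortest Δλ = 93.143° (east) — does not cross 180°.
Leg 4: -30.424° → +130.486°, shortest Δλ = 160.91° (east) — does not cross 180°.
Leg 5: +130.486° → +153.480°, shortest Δλ = 22.994° (east) — does not cross 180°.
Leg 6: +153.480° → -10.554°, shortest Δλ = -164.034° (west) — does not cross 180°.
Total crossings: 0.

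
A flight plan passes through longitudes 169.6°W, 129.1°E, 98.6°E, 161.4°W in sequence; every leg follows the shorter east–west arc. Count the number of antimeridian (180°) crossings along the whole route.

Leg 1: -169.6° → +129.1°, shortest Δλ = -61.3° (west) — crosses 180°.
Leg 2: +129.1° → +98.6°, shortest Δλ = -30.5° (west) — does not cross 180°.
Leg 3: +98.6° → -161.4°, shortest Δλ = 100.0° (east) — crosses 180°.
Total crossings: 2.

2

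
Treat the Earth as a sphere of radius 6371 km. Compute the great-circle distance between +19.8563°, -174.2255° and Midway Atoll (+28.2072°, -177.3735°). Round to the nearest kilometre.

Δλ = -177.3735 − -174.2255 = -3.1480°.
Δφ = 28.2072 − 19.8563 = 8.3509°.
a = sin²(Δφ/2) + cos φ₁ · cos φ₂ · sin²(Δλ/2) = 0.005927.
c = 2·atan2(√a, √(1−a)) = 0.15412 rad → d = 6371·c ≈ 981.92 km.

982 km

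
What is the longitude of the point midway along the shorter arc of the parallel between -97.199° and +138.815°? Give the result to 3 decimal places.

-159.192°

Signed shortest Δλ from -97.199° to +138.815° is -123.986°.
Midpoint longitude = -97.199° + (-123.986°)/2 = -97.199° − 61.993° = -159.192°.
(The naïve average (-97.199 + +138.815)/2 = 20.808° is on the wrong side of the globe.)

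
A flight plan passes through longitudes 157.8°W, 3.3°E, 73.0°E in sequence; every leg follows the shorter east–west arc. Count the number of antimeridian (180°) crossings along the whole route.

0

Leg 1: -157.8° → +3.3°, shortest Δλ = 161.1° (east) — does not cross 180°.
Leg 2: +3.3° → +73.0°, shortest Δλ = 69.7° (east) — does not cross 180°.
Total crossings: 0.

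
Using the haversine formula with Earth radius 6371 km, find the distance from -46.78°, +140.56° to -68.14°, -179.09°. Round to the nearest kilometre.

Δλ = -179.09 − 140.56 = -319.65°; wrapped into (−180°, 180°]: 40.35°.
Δφ = -68.14 − -46.78 = -21.36°.
a = sin²(Δφ/2) + cos φ₁ · cos φ₂ · sin²(Δλ/2) = 0.064674.
c = 2·atan2(√a, √(1−a)) = 0.51427 rad → d = 6371·c ≈ 3276.42 km.

3276 km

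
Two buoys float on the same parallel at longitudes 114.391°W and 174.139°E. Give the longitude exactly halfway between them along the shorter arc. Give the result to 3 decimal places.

150.126°W

Signed shortest Δλ from -114.391° to +174.139° is -71.470°.
Midpoint longitude = -114.391° + (-71.470°)/2 = -114.391° − 35.735° = -150.126°.
(The naïve average (-114.391 + +174.139)/2 = 29.874° is on the wrong side of the globe.)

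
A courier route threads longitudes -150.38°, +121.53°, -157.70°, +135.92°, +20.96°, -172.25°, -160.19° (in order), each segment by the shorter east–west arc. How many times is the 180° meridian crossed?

Leg 1: -150.38° → +121.53°, shortest Δλ = -88.09° (west) — crosses 180°.
Leg 2: +121.53° → -157.70°, shortest Δλ = 80.77° (east) — crosses 180°.
Leg 3: -157.70° → +135.92°, shortest Δλ = -66.38° (west) — crosses 180°.
Leg 4: +135.92° → +20.96°, shortest Δλ = -114.96° (west) — does not cross 180°.
Leg 5: +20.96° → -172.25°, shortest Δλ = 166.79° (east) — crosses 180°.
Leg 6: -172.25° → -160.19°, shortest Δλ = 12.06° (east) — does not cross 180°.
Total crossings: 4.

4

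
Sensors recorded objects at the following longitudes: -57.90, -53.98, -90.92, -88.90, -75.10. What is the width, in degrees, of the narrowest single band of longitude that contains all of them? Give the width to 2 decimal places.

36.94°

Sort the longitudes: -90.92°, -88.90°, -75.10°, -57.90°, -53.98°.
Eastward gaps between consecutive values (wrapping around): 2.02°, 13.80°, 17.20°, 3.92°, 323.06°.
Largest gap = 323.06° ⇒ minimal covering band is its complement: 360° − 323.06° = 36.94°.
Band runs from -90.92° eastward to -53.98°.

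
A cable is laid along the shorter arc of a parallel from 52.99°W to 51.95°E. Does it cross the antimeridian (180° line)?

Signed shortest Δλ = ((51.95 − -52.99 + 180) mod 360) − 180 = 104.94°.
Going east by 104.94° from -52.99° reaches +51.95° without touching 180°.

No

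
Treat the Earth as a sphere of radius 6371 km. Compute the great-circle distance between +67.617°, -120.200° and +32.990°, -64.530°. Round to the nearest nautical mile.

2814 nmi

Δλ = -64.530 − -120.200 = 55.670°.
Δφ = 32.990 − 67.617 = -34.627°.
a = sin²(Δφ/2) + cos φ₁ · cos φ₂ · sin²(Δλ/2) = 0.158201.
c = 2·atan2(√a, √(1−a)) = 0.81812 rad → d = 6371·c ≈ 5212.22 km ≈ 2814.37 nmi.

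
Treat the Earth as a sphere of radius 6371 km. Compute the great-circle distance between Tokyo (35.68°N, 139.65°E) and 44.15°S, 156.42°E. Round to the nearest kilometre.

Δλ = 156.42 − 139.65 = 16.77°.
Δφ = -44.15 − 35.68 = -79.83°.
a = sin²(Δφ/2) + cos φ₁ · cos φ₂ · sin²(Δλ/2) = 0.424109.
c = 2·atan2(√a, √(1−a)) = 1.41843 rad → d = 6371·c ≈ 9036.79 km.

9037 km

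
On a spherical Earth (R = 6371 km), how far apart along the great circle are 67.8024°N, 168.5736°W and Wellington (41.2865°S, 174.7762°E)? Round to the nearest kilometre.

Δλ = 174.7762 − -168.5736 = 343.3498°; wrapped into (−180°, 180°]: -16.6502°.
Δφ = -41.2865 − 67.8024 = -109.0889°.
a = sin²(Δφ/2) + cos φ₁ · cos φ₂ · sin²(Δλ/2) = 0.669469.
c = 2·atan2(√a, √(1−a)) = 1.91658 rad → d = 6371·c ≈ 12210.56 km.

12211 km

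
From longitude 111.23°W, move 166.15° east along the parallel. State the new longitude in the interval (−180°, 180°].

Start at -111.23°; shift +166.15° → +54.92°.
+54.92° already lies in (−180°, 180°].

54.92°E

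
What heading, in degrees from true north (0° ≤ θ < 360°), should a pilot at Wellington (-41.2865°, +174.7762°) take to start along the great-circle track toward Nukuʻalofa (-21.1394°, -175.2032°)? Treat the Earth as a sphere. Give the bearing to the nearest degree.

Δλ = -175.2032 − 174.7762 = -349.9794°; wrapped into (−180°, 180°]: 10.0206°.
θ = atan2( sin Δλ · cos φ₂ , cos φ₁ · sin φ₂ − sin φ₁ · cos φ₂ · cos Δλ )
  = atan2(0.16229, 0.33504) = 25.845° → normalised to [0°, 360°): 25.845°.

26°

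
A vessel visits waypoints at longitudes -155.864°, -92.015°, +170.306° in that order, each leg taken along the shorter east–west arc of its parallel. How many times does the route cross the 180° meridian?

Leg 1: -155.864° → -92.015°, shortest Δλ = 63.849° (east) — does not cross 180°.
Leg 2: -92.015° → +170.306°, shortest Δλ = -97.679° (west) — crosses 180°.
Total crossings: 1.

1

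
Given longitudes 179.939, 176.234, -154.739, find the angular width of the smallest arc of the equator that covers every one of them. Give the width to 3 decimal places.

29.027°

Sort the longitudes: -154.739°, +176.234°, +179.939°.
Eastward gaps between consecutive values (wrapping around): 330.973°, 3.705°, 25.322°.
Largest gap = 330.973° ⇒ minimal covering band is its complement: 360° − 330.973° = 29.027°.
Band runs from +176.234° eastward to -154.739°, crossing the antimeridian.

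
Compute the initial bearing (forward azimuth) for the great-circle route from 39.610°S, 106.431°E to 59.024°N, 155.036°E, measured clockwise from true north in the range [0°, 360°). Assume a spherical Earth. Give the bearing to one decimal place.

23.7°

Δλ = 155.036 − 106.431 = 48.605°.
θ = atan2( sin Δλ · cos φ₂ , cos φ₁ · sin φ₂ − sin φ₁ · cos φ₂ · cos Δλ )
  = atan2(0.38610, 0.87751) = 23.749° → normalised to [0°, 360°): 23.749°.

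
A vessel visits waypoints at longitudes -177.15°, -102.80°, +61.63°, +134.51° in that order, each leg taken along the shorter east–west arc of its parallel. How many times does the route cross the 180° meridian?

0

Leg 1: -177.15° → -102.80°, shortest Δλ = 74.35° (east) — does not cross 180°.
Leg 2: -102.80° → +61.63°, shortest Δλ = 164.43° (east) — does not cross 180°.
Leg 3: +61.63° → +134.51°, shortest Δλ = 72.88° (east) — does not cross 180°.
Total crossings: 0.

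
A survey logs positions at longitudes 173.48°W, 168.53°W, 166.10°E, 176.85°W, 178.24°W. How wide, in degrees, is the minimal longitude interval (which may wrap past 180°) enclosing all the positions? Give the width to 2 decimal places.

Sort the longitudes: -178.24°, -176.85°, -173.48°, -168.53°, +166.10°.
Eastward gaps between consecutive values (wrapping around): 1.39°, 3.37°, 4.95°, 334.63°, 15.66°.
Largest gap = 334.63° ⇒ minimal covering band is its complement: 360° − 334.63° = 25.37°.
Band runs from +166.10° eastward to -168.53°, crossing the antimeridian.

25.37°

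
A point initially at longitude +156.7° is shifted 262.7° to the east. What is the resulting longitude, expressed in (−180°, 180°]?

Start at +156.7°; shift +262.7° → +419.4°.
+419.4° lies outside (−180°, 180°]; subtract 360° → +59.4°.

+59.4°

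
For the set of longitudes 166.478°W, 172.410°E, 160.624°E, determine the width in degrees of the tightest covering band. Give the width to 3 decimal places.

Sort the longitudes: -166.478°, +160.624°, +172.410°.
Eastward gaps between consecutive values (wrapping around): 327.102°, 11.786°, 21.112°.
Largest gap = 327.102° ⇒ minimal covering band is its complement: 360° − 327.102° = 32.898°.
Band runs from +160.624° eastward to -166.478°, crossing the antimeridian.

32.898°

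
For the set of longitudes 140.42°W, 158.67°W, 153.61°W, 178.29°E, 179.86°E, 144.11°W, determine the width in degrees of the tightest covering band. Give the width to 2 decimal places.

Sort the longitudes: -158.67°, -153.61°, -144.11°, -140.42°, +178.29°, +179.86°.
Eastward gaps between consecutive values (wrapping around): 5.06°, 9.50°, 3.69°, 318.71°, 1.57°, 21.47°.
Largest gap = 318.71° ⇒ minimal covering band is its complement: 360° − 318.71° = 41.29°.
Band runs from +178.29° eastward to -140.42°, crossing the antimeridian.

41.29°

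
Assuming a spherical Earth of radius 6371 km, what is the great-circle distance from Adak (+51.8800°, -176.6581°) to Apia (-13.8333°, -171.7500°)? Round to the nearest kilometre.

Δλ = -171.7500 − -176.6581 = 4.9081°.
Δφ = -13.8333 − 51.8800 = -65.7133°.
a = sin²(Δφ/2) + cos φ₁ · cos φ₂ · sin²(Δλ/2) = 0.295448.
c = 2·atan2(√a, √(1−a)) = 1.14932 rad → d = 6371·c ≈ 7322.34 km.

7322 km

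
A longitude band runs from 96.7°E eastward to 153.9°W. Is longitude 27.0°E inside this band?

No

Band width going east from +96.7° to -153.9°: ((-153.9 − 96.7) mod 360) = 109.4°.
Offset of +27.0° east of the west edge: ((27.0 − 96.7) mod 360) = 290.3°.
290.3° > 109.4° ⇒ outside.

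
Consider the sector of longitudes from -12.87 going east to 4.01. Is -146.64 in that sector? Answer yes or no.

Band width going east from -12.87° to +4.01°: ((4.01 − -12.87) mod 360) = 16.88°.
Offset of -146.64° east of the west edge: ((-146.64 − -12.87) mod 360) = 226.23°.
226.23° > 16.88° ⇒ outside.

No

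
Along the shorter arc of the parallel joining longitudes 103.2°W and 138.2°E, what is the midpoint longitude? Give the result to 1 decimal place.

162.5°W

Signed shortest Δλ from -103.2° to +138.2° is -118.6°.
Midpoint longitude = -103.2° + (-118.6°)/2 = -103.2° − 59.3° = -162.5°.
(The naïve average (-103.2 + +138.2)/2 = 17.5° is on the wrong side of the globe.)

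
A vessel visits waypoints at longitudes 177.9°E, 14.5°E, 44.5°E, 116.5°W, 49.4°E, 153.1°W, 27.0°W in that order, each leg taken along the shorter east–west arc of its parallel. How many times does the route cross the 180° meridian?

Leg 1: +177.9° → +14.5°, shortest Δλ = -163.4° (west) — does not cross 180°.
Leg 2: +14.5° → +44.5°, shortest Δλ = 30.0° (east) — does not cross 180°.
Leg 3: +44.5° → -116.5°, shortest Δλ = -161.0° (west) — does not cross 180°.
Leg 4: -116.5° → +49.4°, shortest Δλ = 165.9° (east) — does not cross 180°.
Leg 5: +49.4° → -153.1°, shortest Δλ = 157.5° (east) — crosses 180°.
Leg 6: -153.1° → -27.0°, shortest Δλ = 126.1° (east) — does not cross 180°.
Total crossings: 1.

1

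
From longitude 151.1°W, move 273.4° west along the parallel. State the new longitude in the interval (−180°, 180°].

64.5°W

Start at -151.1°; shift −273.4° → -424.5°.
-424.5° lies outside (−180°, 180°]; add 360° → -64.5°.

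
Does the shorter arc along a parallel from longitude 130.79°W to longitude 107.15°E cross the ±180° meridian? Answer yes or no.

Naïve |107.15 − -130.79| = 237.94° > 180°, so the shorter arc goes the other way round — across 180°.
Signed shortest Δλ = ((107.15 − -130.79 + 180) mod 360) − 180 = -122.06°.
Going west by 122.06° from -130.79° passes through 180° before reaching +107.15°.

Yes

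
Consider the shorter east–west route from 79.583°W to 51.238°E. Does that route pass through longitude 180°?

No

Signed shortest Δλ = ((51.238 − -79.583 + 180) mod 360) − 180 = 130.821°.
Going east by 130.821° from -79.583° reaches +51.238° without touching 180°.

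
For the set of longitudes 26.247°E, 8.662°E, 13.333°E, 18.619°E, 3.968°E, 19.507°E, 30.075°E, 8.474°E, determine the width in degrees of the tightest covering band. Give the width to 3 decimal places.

Sort the longitudes: +3.968°, +8.474°, +8.662°, +13.333°, +18.619°, +19.507°, +26.247°, +30.075°.
Eastward gaps between consecutive values (wrapping around): 4.506°, 0.188°, 4.671°, 5.286°, 0.888°, 6.740°, 3.828°, 333.893°.
Largest gap = 333.893° ⇒ minimal covering band is its complement: 360° − 333.893° = 26.107°.
Band runs from +3.968° eastward to +30.075°.

26.107°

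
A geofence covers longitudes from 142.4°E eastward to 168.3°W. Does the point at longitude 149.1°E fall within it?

Yes

Band width going east from +142.4° to -168.3°: ((-168.3 − 142.4) mod 360) = 49.3°.
Offset of +149.1° east of the west edge: ((149.1 − 142.4) mod 360) = 6.7°.
6.7° ≤ 49.3° ⇒ inside.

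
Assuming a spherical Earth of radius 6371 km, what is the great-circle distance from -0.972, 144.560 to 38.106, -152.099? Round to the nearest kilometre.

Δλ = -152.099 − 144.560 = -296.659°; wrapped into (−180°, 180°]: 63.341°.
Δφ = 38.106 − -0.972 = 39.078°.
a = sin²(Δφ/2) + cos φ₁ · cos φ₂ · sin²(Δλ/2) = 0.328733.
c = 2·atan2(√a, √(1−a)) = 1.22118 rad → d = 6371·c ≈ 7780.17 km.

7780 km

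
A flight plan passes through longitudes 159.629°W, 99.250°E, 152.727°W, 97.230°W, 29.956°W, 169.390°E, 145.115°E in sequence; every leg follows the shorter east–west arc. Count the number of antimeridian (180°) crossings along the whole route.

Leg 1: -159.629° → +99.250°, shortest Δλ = -101.121° (west) — crosses 180°.
Leg 2: +99.250° → -152.727°, shortest Δλ = 108.023° (east) — crosses 180°.
Leg 3: -152.727° → -97.230°, shortest Δλ = 55.497° (east) — does not cross 180°.
Leg 4: -97.230° → -29.956°, shortest Δλ = 67.274° (east) — does not cross 180°.
Leg 5: -29.956° → +169.390°, shortest Δλ = -160.654° (west) — crosses 180°.
Leg 6: +169.390° → +145.115°, shortest Δλ = -24.275° (west) — does not cross 180°.
Total crossings: 3.

3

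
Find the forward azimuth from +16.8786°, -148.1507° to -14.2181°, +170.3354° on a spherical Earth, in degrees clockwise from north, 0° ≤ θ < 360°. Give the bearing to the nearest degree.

235°

Δλ = 170.3354 − -148.1507 = 318.4861°; wrapped into (−180°, 180°]: -41.5139°.
θ = atan2( sin Δλ · cos φ₂ , cos φ₁ · sin φ₂ − sin φ₁ · cos φ₂ · cos Δλ )
  = atan2(-0.64250, -0.44578) = -124.754° → normalised to [0°, 360°): 235.246°.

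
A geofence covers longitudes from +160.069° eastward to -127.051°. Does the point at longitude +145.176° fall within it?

No

Band width going east from +160.069° to -127.051°: ((-127.051 − 160.069) mod 360) = 72.880°.
Offset of +145.176° east of the west edge: ((145.176 − 160.069) mod 360) = 345.107°.
345.107° > 72.880° ⇒ outside.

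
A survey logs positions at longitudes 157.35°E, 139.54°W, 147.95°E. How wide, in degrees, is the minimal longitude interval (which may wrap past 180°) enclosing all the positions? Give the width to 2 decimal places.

Sort the longitudes: -139.54°, +147.95°, +157.35°.
Eastward gaps between consecutive values (wrapping around): 287.49°, 9.40°, 63.11°.
Largest gap = 287.49° ⇒ minimal covering band is its complement: 360° − 287.49° = 72.51°.
Band runs from +147.95° eastward to -139.54°, crossing the antimeridian.

72.51°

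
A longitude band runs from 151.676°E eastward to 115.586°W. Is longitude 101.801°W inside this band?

No

Band width going east from +151.676° to -115.586°: ((-115.586 − 151.676) mod 360) = 92.738°.
Offset of -101.801° east of the west edge: ((-101.801 − 151.676) mod 360) = 106.523°.
106.523° > 92.738° ⇒ outside.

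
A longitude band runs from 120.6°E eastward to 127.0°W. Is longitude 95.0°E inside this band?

No

Band width going east from +120.6° to -127.0°: ((-127.0 − 120.6) mod 360) = 112.4°.
Offset of +95.0° east of the west edge: ((95.0 − 120.6) mod 360) = 334.4°.
334.4° > 112.4° ⇒ outside.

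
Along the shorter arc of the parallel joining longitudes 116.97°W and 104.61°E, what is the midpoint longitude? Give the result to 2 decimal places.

Signed shortest Δλ from -116.97° to +104.61° is -138.42°.
Midpoint longitude = -116.97° + (-138.42°)/2 = -116.97° − 69.21° = -186.18°.
Normalise into (−180°, 180°]: +173.82°.
(The naïve average (-116.97 + +104.61)/2 = -6.18° is on the wrong side of the globe.)

173.82°E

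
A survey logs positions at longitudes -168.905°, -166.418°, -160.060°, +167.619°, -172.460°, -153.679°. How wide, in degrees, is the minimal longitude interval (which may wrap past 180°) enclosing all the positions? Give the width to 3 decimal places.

38.702°

Sort the longitudes: -172.460°, -168.905°, -166.418°, -160.060°, -153.679°, +167.619°.
Eastward gaps between consecutive values (wrapping around): 3.555°, 2.487°, 6.358°, 6.381°, 321.298°, 19.921°.
Largest gap = 321.298° ⇒ minimal covering band is its complement: 360° − 321.298° = 38.702°.
Band runs from +167.619° eastward to -153.679°, crossing the antimeridian.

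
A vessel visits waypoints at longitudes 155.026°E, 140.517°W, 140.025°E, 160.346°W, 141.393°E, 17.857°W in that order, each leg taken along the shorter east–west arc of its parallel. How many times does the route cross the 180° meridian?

Leg 1: +155.026° → -140.517°, shortest Δλ = 64.457° (east) — crosses 180°.
Leg 2: -140.517° → +140.025°, shortest Δλ = -79.458° (west) — crosses 180°.
Leg 3: +140.025° → -160.346°, shortest Δλ = 59.629° (east) — crosses 180°.
Leg 4: -160.346° → +141.393°, shortest Δλ = -58.261° (west) — crosses 180°.
Leg 5: +141.393° → -17.857°, shortest Δλ = -159.25° (west) — does not cross 180°.
Total crossings: 4.

4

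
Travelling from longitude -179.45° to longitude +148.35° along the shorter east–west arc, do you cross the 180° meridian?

Yes

Naïve |148.35 − -179.45| = 327.8° > 180°, so the shorter arc goes the other way round — across 180°.
Signed shortest Δλ = ((148.35 − -179.45 + 180) mod 360) − 180 = -32.2°.
Going west by 32.2° from -179.45° passes through 180° before reaching +148.35°.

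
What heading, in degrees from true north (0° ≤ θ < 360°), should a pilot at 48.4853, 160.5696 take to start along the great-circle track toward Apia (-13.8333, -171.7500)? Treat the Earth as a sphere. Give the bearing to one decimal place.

Δλ = -171.7500 − 160.5696 = -332.3196°; wrapped into (−180°, 180°]: 27.6804°.
θ = atan2( sin Δλ · cos φ₂ , cos φ₁ · sin φ₂ − sin φ₁ · cos φ₂ · cos Δλ )
  = atan2(0.45107, -0.80233) = 150.656° → normalised to [0°, 360°): 150.656°.

150.7°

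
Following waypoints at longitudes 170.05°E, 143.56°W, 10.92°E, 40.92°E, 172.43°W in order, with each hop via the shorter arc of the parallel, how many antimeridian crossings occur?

2

Leg 1: +170.05° → -143.56°, shortest Δλ = 46.39° (east) — crosses 180°.
Leg 2: -143.56° → +10.92°, shortest Δλ = 154.48° (east) — does not cross 180°.
Leg 3: +10.92° → +40.92°, shortest Δλ = 30.0° (east) — does not cross 180°.
Leg 4: +40.92° → -172.43°, shortest Δλ = 146.65° (east) — crosses 180°.
Total crossings: 2.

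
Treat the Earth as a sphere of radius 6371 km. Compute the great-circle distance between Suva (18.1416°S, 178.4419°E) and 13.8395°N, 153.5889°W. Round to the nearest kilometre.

4696 km

Δλ = -153.5889 − 178.4419 = -332.0308°; wrapped into (−180°, 180°]: 27.9692°.
Δφ = 13.8395 − -18.1416 = 31.9811°.
a = sin²(Δφ/2) + cos φ₁ · cos φ₂ · sin²(Δλ/2) = 0.129774.
c = 2·atan2(√a, √(1−a)) = 0.73706 rad → d = 6371·c ≈ 4695.78 km.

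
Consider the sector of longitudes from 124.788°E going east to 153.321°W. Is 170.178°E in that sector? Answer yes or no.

Yes

Band width going east from +124.788° to -153.321°: ((-153.321 − 124.788) mod 360) = 81.891°.
Offset of +170.178° east of the west edge: ((170.178 − 124.788) mod 360) = 45.390°.
45.390° ≤ 81.891° ⇒ inside.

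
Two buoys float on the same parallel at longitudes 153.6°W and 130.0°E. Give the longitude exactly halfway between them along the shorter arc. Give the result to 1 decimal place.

Signed shortest Δλ from -153.6° to +130.0° is -76.4°.
Midpoint longitude = -153.6° + (-76.4°)/2 = -153.6° − 38.2° = -191.8°.
Normalise into (−180°, 180°]: +168.2°.
(The naïve average (-153.6 + +130.0)/2 = -11.8° is on the wrong side of the globe.)

168.2°E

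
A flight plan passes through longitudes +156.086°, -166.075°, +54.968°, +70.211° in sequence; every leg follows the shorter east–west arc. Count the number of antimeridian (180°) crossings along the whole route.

Leg 1: +156.086° → -166.075°, shortest Δλ = 37.839° (east) — crosses 180°.
Leg 2: -166.075° → +54.968°, shortest Δλ = -138.957° (west) — crosses 180°.
Leg 3: +54.968° → +70.211°, shortest Δλ = 15.243° (east) — does not cross 180°.
Total crossings: 2.

2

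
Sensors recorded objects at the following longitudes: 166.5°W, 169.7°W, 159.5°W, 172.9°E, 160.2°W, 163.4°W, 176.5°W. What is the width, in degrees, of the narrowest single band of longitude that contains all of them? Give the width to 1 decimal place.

27.6°

Sort the longitudes: -176.5°, -169.7°, -166.5°, -163.4°, -160.2°, -159.5°, +172.9°.
Eastward gaps between consecutive values (wrapping around): 6.8°, 3.2°, 3.1°, 3.2°, 0.7°, 332.4°, 10.6°.
Largest gap = 332.4° ⇒ minimal covering band is its complement: 360° − 332.4° = 27.6°.
Band runs from +172.9° eastward to -159.5°, crossing the antimeridian.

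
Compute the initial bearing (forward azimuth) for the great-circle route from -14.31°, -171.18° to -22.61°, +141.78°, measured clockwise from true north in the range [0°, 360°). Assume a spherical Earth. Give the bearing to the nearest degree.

Δλ = 141.78 − -171.18 = 312.96°; wrapped into (−180°, 180°]: -47.04°.
θ = atan2( sin Δλ · cos φ₂ , cos φ₁ · sin φ₂ − sin φ₁ · cos φ₂ · cos Δλ )
  = atan2(-0.67558, -0.21703) = -107.810° → normalised to [0°, 360°): 252.190°.

252°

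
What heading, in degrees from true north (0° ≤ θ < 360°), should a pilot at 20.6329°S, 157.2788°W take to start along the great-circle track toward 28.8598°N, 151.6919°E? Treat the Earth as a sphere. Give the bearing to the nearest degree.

Δλ = 151.6919 − -157.2788 = 308.9707°; wrapped into (−180°, 180°]: -51.0293°.
θ = atan2( sin Δλ · cos φ₂ , cos φ₁ · sin φ₂ − sin φ₁ · cos φ₂ · cos Δλ )
  = atan2(-0.68091, 0.64580) = -46.516° → normalised to [0°, 360°): 313.484°.

313°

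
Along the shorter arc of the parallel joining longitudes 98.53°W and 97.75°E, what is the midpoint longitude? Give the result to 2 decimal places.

179.61°E

Signed shortest Δλ from -98.53° to +97.75° is -163.72°.
Midpoint longitude = -98.53° + (-163.72°)/2 = -98.53° − 81.86° = -180.39°.
Normalise into (−180°, 180°]: +179.61°.
(The naïve average (-98.53 + +97.75)/2 = -0.39° is on the wrong side of the globe.)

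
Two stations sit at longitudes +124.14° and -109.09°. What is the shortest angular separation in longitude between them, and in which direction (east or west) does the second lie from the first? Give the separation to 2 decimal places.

126.77° east

Raw difference: -109.09 − 124.14 = -233.23°.
Normalise into (−180°, 180°]: -233.23° + 360° = 126.77°.
Positive ⇒ the second point lies to the east; separation 126.77°.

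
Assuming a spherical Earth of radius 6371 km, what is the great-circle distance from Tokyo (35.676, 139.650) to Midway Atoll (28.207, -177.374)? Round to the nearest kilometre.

Δλ = -177.374 − 139.650 = -317.024°; wrapped into (−180°, 180°]: 42.976°.
Δφ = 28.207 − 35.676 = -7.469°.
a = sin²(Δφ/2) + cos φ₁ · cos φ₂ · sin²(Δλ/2) = 0.100297.
c = 2·atan2(√a, √(1−a)) = 0.64449 rad → d = 6371·c ≈ 4106.04 km.

4106 km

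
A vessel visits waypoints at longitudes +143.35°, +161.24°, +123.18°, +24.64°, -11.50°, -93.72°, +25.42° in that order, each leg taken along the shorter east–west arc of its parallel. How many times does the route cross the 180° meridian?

Leg 1: +143.35° → +161.24°, shortest Δλ = 17.89° (east) — does not cross 180°.
Leg 2: +161.24° → +123.18°, shortest Δλ = -38.06° (west) — does not cross 180°.
Leg 3: +123.18° → +24.64°, shortest Δλ = -98.54° (west) — does not cross 180°.
Leg 4: +24.64° → -11.50°, shortest Δλ = -36.14° (west) — does not cross 180°.
Leg 5: -11.50° → -93.72°, shortest Δλ = -82.22° (west) — does not cross 180°.
Leg 6: -93.72° → +25.42°, shortest Δλ = 119.14° (east) — does not cross 180°.
Total crossings: 0.

0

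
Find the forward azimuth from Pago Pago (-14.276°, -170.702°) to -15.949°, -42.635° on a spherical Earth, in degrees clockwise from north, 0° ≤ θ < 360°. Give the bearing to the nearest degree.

Δλ = -42.635 − -170.702 = 128.067°.
θ = atan2( sin Δλ · cos φ₂ , cos φ₁ · sin φ₂ − sin φ₁ · cos φ₂ · cos Δλ )
  = atan2(0.75698, -0.41249) = 118.586° → normalised to [0°, 360°): 118.586°.

119°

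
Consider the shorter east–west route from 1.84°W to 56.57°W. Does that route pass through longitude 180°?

Signed shortest Δλ = ((-56.57 − -1.84 + 180) mod 360) − 180 = -54.73°.
Going west by 54.73° from -1.84° reaches -56.57° without touching 180°.

No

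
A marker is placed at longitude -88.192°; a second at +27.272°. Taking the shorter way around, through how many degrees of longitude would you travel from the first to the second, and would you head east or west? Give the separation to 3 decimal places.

115.464° east

Raw difference: 27.272 − -88.192 = 115.464°.
Normalise into (−180°, 180°]: 115.464° stays 115.464°.
Positive ⇒ the second point lies to the east; separation 115.464°.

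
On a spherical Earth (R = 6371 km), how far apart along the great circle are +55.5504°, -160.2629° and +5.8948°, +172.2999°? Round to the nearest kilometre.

Δλ = 172.2999 − -160.2629 = 332.5628°; wrapped into (−180°, 180°]: -27.4372°.
Δφ = 5.8948 − 55.5504 = -49.6556°.
a = sin²(Δφ/2) + cos φ₁ · cos φ₂ · sin²(Δλ/2) = 0.207956.
c = 2·atan2(√a, √(1−a)) = 0.94704 rad → d = 6371·c ≈ 6033.60 km.

6034 km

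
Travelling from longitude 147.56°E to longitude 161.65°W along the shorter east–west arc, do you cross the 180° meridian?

Yes

Naïve |-161.65 − 147.56| = 309.21° > 180°, so the shorter arc goes the other way round — across 180°.
Signed shortest Δλ = ((-161.65 − 147.56 + 180) mod 360) − 180 = 50.79°.
Going east by 50.79° from +147.56° passes through 180° before reaching -161.65°.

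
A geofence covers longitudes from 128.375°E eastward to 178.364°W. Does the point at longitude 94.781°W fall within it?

No

Band width going east from +128.375° to -178.364°: ((-178.364 − 128.375) mod 360) = 53.261°.
Offset of -94.781° east of the west edge: ((-94.781 − 128.375) mod 360) = 136.844°.
136.844° > 53.261° ⇒ outside.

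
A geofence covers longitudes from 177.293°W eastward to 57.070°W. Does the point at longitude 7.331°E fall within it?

Band width going east from -177.293° to -57.070°: ((-57.070 − -177.293) mod 360) = 120.223°.
Offset of +7.331° east of the west edge: ((7.331 − -177.293) mod 360) = 184.624°.
184.624° > 120.223° ⇒ outside.

No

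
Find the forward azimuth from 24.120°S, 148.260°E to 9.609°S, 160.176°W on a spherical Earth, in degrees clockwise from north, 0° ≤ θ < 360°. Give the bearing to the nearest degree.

83°

Δλ = -160.176 − 148.260 = -308.436°; wrapped into (−180°, 180°]: 51.564°.
θ = atan2( sin Δλ · cos φ₂ , cos φ₁ · sin φ₂ − sin φ₁ · cos φ₂ · cos Δλ )
  = atan2(0.77231, 0.09812) = 82.760° → normalised to [0°, 360°): 82.760°.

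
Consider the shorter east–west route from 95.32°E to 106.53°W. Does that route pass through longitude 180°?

Naïve |-106.53 − 95.32| = 201.85° > 180°, so the shorter arc goes the other way round — across 180°.
Signed shortest Δλ = ((-106.53 − 95.32 + 180) mod 360) − 180 = 158.15°.
Going east by 158.15° from +95.32° passes through 180° before reaching -106.53°.

Yes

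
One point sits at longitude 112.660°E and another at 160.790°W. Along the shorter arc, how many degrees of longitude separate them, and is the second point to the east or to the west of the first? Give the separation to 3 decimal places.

86.550° east

Raw difference: -160.790 − 112.660 = -273.45°.
Normalise into (−180°, 180°]: -273.45° + 360° = 86.55°.
Positive ⇒ the second point lies to the east; separation 86.550°.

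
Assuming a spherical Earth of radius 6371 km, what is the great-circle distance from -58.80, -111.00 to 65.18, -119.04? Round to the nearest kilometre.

Δλ = -119.04 − -111.00 = -8.04°.
Δφ = 65.18 − -58.80 = 123.98°.
a = sin²(Δφ/2) + cos φ₁ · cos φ₂ · sin²(Δλ/2) = 0.780520.
c = 2·atan2(√a, √(1−a)) = 2.16644 rad → d = 6371·c ≈ 13802.38 km.

13802 km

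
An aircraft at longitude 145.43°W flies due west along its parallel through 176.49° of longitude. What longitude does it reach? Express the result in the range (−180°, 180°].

Start at -145.43°; shift −176.49° → -321.92°.
-321.92° lies outside (−180°, 180°]; add 360° → +38.08°.

38.08°E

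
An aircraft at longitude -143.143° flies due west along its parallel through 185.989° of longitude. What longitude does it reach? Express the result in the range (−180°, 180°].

Start at -143.143°; shift −185.989° → -329.132°.
-329.132° lies outside (−180°, 180°]; add 360° → +30.868°.

+30.868°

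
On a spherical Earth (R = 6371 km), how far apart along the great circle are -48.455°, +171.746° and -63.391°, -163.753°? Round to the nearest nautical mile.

1203 nmi

Δλ = -163.753 − 171.746 = -335.499°; wrapped into (−180°, 180°]: 24.501°.
Δφ = -63.391 − -48.455 = -14.936°.
a = sin²(Δφ/2) + cos φ₁ · cos φ₂ · sin²(Δλ/2) = 0.030267.
c = 2·atan2(√a, √(1−a)) = 0.34973 rad → d = 6371·c ≈ 2228.11 km ≈ 1203.09 nmi.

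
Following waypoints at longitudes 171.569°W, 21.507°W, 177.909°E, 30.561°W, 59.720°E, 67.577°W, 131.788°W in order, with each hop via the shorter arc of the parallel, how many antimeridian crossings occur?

Leg 1: -171.569° → -21.507°, shortest Δλ = 150.062° (east) — does not cross 180°.
Leg 2: -21.507° → +177.909°, shortest Δλ = -160.584° (west) — crosses 180°.
Leg 3: +177.909° → -30.561°, shortest Δλ = 151.53° (east) — crosses 180°.
Leg 4: -30.561° → +59.720°, shortest Δλ = 90.281° (east) — does not cross 180°.
Leg 5: +59.720° → -67.577°, shortest Δλ = -127.297° (west) — does not cross 180°.
Leg 6: -67.577° → -131.788°, shortest Δλ = -64.211° (west) — does not cross 180°.
Total crossings: 2.

2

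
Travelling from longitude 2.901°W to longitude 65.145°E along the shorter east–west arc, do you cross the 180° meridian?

No

Signed shortest Δλ = ((65.145 − -2.901 + 180) mod 360) − 180 = 68.046°.
Going east by 68.046° from -2.901° reaches +65.145° without touching 180°.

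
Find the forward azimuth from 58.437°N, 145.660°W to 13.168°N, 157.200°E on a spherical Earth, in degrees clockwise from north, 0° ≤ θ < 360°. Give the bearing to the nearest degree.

248°

Δλ = 157.200 − -145.660 = 302.860°; wrapped into (−180°, 180°]: -57.140°.
θ = atan2( sin Δλ · cos φ₂ , cos φ₁ · sin φ₂ − sin φ₁ · cos φ₂ · cos Δλ )
  = atan2(-0.81791, -0.33092) = -112.028° → normalised to [0°, 360°): 247.972°.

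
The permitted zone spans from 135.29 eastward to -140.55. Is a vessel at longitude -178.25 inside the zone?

Yes

Band width going east from +135.29° to -140.55°: ((-140.55 − 135.29) mod 360) = 84.16°.
Offset of -178.25° east of the west edge: ((-178.25 − 135.29) mod 360) = 46.46°.
46.46° ≤ 84.16° ⇒ inside.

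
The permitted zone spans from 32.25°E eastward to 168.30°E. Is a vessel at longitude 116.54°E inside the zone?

Yes

Band width going east from +32.25° to +168.30°: ((168.30 − 32.25) mod 360) = 136.05°.
Offset of +116.54° east of the west edge: ((116.54 − 32.25) mod 360) = 84.29°.
84.29° ≤ 136.05° ⇒ inside.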